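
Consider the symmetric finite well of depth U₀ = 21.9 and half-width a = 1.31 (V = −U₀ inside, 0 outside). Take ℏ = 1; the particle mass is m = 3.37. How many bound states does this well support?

N = 11

The dimensionless depth is z₀ = a√(2mU₀)/ℏ = 1.31 × √(147.6) = 15.92.
The even/odd transcendental equations gain one root per π/2 in z₀, giving N = 1 + ⌊2z₀/π⌋ = 1 + ⌊10.13⌋ = 11.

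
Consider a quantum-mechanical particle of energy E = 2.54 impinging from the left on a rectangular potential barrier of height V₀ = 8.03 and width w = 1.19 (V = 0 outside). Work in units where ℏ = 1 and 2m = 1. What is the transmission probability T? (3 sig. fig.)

Since E < V₀ the interior solution is evanescent with decay constant κ = √(2m(V₀ − E))/ℏ = 2.343.
κw = 2.788, sinh(κw) = 8.096.
The exact tunnelling result is T⁻¹ = 1 + V₀² sinh²(κw) / [4E(V₀ − E)] = 76.76, so T = 0.0130.

T = 0.0130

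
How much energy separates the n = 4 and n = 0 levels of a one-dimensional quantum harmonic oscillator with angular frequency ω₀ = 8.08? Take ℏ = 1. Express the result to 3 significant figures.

ΔE = 32.3

E_n = ℏω₀(n + ½), so ΔE = (4 − 0) ℏω₀ = 4 × 8.08 = 32.32.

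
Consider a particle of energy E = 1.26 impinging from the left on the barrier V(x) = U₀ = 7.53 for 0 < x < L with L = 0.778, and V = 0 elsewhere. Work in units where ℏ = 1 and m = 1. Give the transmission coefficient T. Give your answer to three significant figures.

Since E < U₀ the interior solution is evanescent with decay constant κ = √(2m(U₀ − E))/ℏ = 3.541.
κL = 2.755, sinh(κL) = 7.829.
The exact tunnelling result is T⁻¹ = 1 + U₀² sinh²(κL) / [4E(U₀ − E)] = 111.0, so T = 0.00901.

T = 0.00901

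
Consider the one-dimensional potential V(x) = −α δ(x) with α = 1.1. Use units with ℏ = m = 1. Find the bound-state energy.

For x ≠ 0 the bound state is ψ ∝ e^{−κ|x|}; integrating the TISE across the delta gives the cusp condition 2κ = 2mα/ℏ², so κ = 1.100.
Then E = −ℏ²κ²/(2m) = −mα²/(2ℏ²) = -0.6050.

E = -0.605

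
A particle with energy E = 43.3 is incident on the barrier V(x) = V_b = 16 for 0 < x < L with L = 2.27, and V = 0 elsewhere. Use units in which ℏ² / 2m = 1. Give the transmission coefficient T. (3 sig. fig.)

T = 0.978

E > V_b: inside the barrier k₂ = √(2m(E − V_b))/ℏ = 5.225, k₂L = 11.86.
Matching at both interfaces gives T⁻¹ = 1 + V_b² sin²(k₂L) / [4E(E − V_b)] = 1.023, hence T = 0.978.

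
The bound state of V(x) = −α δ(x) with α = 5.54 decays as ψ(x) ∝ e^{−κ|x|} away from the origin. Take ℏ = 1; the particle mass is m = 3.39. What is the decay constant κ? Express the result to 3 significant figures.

κ = 18.8

Integrating the TISE across x = 0 gives the cusp condition ψ'(0⁺) − ψ'(0⁻) = −(2mα/ℏ²)ψ(0).
With ψ ∝ e^{−κ|x|} this yields −2κ = −2mα/ℏ², so κ = mα/ℏ² = 18.78.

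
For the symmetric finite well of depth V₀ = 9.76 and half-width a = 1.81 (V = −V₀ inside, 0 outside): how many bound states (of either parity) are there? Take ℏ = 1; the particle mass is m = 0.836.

N = 5

The dimensionless depth is z₀ = a√(2mV₀)/ℏ = 1.81 × √(16.32) = 7.312.
The even/odd transcendental equations gain one root per π/2 in z₀, giving N = 1 + ⌊2z₀/π⌋ = 1 + ⌊4.655⌋ = 5.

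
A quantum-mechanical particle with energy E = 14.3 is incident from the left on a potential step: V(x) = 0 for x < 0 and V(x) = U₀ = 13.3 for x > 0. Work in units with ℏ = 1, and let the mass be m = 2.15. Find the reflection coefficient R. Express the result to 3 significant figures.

R = 0.338

On each side the TISE gives plane waves with k = √(2m(E − V))/ℏ: k₁ = √(2·2.15·14.3) = 7.842, k₂ = √(2·2.15·1) = 2.074.
Matching ψ and ψ′ at x = 0 gives r = (k₁ − k₂)/(k₁ + k₂), so R = r² = 0.3384 and T = 1 − R = 0.6616.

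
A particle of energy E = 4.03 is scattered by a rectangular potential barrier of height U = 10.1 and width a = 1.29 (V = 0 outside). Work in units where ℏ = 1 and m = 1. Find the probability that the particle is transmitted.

Since E < U the interior solution is evanescent with decay constant κ = √(2m(U − E))/ℏ = 3.484.
κa = 4.495, sinh(κa) = 44.76.
Matching ψ, ψ′ at both faces gives T = [1 + U² sinh²(κa) / (4E(U − E))]⁻¹ = 1/2090 = 0.000478.

T = 0.000478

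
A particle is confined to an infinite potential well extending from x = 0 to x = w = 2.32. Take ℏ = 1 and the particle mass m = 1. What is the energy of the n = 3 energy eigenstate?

Requiring ψ(0) = ψ(w) = 0 quantises k = nπ/w, hence E_n = ℏ²k²/2m = n²π²ℏ²/(2mw²).
E_3 = 3² × π² / (2 × 1 × 2.32²) = 8.252.

E = 8.25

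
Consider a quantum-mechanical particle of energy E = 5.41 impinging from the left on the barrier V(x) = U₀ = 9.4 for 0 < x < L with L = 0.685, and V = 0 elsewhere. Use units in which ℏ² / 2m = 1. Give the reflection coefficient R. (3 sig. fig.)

Since E < U₀ the interior solution is evanescent with decay constant κ = √(2m(U₀ − E))/ℏ = 1.997.
κL = 1.368, sinh(κL) = 1.837.
Matching ψ, ψ′ at both faces gives T = [1 + U₀² sinh²(κL) / (4E(U₀ − E))]⁻¹ = 1/4.454 = 0.225.
R = 1 − T = 0.775.

R = 0.775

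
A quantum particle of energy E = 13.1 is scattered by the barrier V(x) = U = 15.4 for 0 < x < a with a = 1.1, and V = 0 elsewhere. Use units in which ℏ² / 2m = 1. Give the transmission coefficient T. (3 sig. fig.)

T = 0.0721

E < U: inside the barrier ψ ∝ e^{±κx} with κ = √(2m(U − E))/ℏ = 1.517.
κa = 1.668, sinh(κa) = 2.557.
Matching ψ, ψ′ at both faces gives T = [1 + U² sinh²(κa) / (4E(U − E))]⁻¹ = 1/13.87 = 0.0721.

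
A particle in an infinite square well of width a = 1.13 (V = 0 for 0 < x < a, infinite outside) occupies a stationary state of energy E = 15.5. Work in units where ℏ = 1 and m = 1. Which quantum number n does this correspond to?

n = 2

From E_n = n²π²ℏ²/(2ma²) invert to n = √(2ma²E)/(πℏ).
n = (1.13/π) × √(2 × 1 × 15.5) = 2.003 → n = 2.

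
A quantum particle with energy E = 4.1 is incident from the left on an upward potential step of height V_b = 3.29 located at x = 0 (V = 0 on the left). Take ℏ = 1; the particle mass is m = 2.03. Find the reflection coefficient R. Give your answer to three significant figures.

On each side the TISE gives plane waves with k = √(2m(E − V))/ℏ: k₁ = √(2·2.03·4.1) = 4.080, k₂ = √(2·2.03·0.81) = 1.813.
Continuity of ψ and ψ′ at the step yields the reflection amplitude r = (k₁ − k₂)/(k₁ + k₂) = 0.3846; thus R = |r|² = 0.1479, T = 0.8521.

R = 0.148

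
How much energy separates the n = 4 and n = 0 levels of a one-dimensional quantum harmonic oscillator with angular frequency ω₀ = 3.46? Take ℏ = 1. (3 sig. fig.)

E_n = ℏω₀(n + ½), so ΔE = (4 − 0) ℏω₀ = 4 × 3.46 = 13.84.

ΔE = 13.8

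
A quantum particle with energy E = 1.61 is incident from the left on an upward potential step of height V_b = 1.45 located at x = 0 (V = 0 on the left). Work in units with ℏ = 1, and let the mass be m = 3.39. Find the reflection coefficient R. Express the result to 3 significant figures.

R = 0.271

The wavenumbers are k₁ = √(2mE)/ℏ = 3.304 on the left and k₂ = √(2m(E − V_b))/ℏ = 1.042 on the right.
Matching ψ and ψ′ at x = 0 gives r = (k₁ − k₂)/(k₁ + k₂), so R = r² = 0.2711 and T = 1 − R = 0.7289.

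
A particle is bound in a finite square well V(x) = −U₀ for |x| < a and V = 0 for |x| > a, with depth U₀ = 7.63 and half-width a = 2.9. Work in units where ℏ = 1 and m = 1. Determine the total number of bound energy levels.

N = 8

Define the well-strength parameter z₀ = (a/ℏ)√(2mU₀) = 2.9 × √(2·1·7.63) = 11.33.
The even/odd transcendental equations gain one root per π/2 in z₀, giving N = 1 + ⌊2z₀/π⌋ = 1 + ⌊7.212⌋ = 8.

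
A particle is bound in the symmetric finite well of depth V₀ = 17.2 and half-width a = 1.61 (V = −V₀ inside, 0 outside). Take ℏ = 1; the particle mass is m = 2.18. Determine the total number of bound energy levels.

N = 9

Define the well-strength parameter z₀ = (a/ℏ)√(2mV₀) = 1.61 × √(2·2.18·17.2) = 13.94.
A new bound state (alternating even/odd) appears each time z₀ passes a multiple of π/2, so N = ⌊2z₀/π⌋ + 1 = ⌊8.876⌋ + 1 = 9.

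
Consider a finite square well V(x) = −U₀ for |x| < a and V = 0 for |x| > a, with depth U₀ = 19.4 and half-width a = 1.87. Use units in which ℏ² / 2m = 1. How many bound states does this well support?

N = 6

Define the well-strength parameter z₀ = (a/ℏ)√(2mU₀) = 1.87 × √(2·0.5·19.4) = 8.236.
The even/odd transcendental equations gain one root per π/2 in z₀, giving N = 1 + ⌊2z₀/π⌋ = 1 + ⌊5.244⌋ = 6.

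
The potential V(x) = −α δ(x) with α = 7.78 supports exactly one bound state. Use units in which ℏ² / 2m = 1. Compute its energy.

E = -15.1

For x ≠ 0 the bound state is ψ ∝ e^{−κ|x|}; integrating the TISE across the delta gives the cusp condition 2κ = 2mα/ℏ², so κ = 3.890.
Then E = −ℏ²κ²/(2m) = −mα²/(2ℏ²) = -15.13.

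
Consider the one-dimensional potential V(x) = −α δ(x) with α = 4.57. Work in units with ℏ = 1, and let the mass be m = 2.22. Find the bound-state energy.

The bound state is ψ(x) = √κ e^{−κ|x|}. The derivative jump ψ'(0⁺) − ψ'(0⁻) = −(2mα/ℏ²)ψ(0) fixes κ = mα/ℏ² = 10.15.
Then E = −ℏ²κ²/(2m) = −mα²/(2ℏ²) = -23.18.

E = -23.2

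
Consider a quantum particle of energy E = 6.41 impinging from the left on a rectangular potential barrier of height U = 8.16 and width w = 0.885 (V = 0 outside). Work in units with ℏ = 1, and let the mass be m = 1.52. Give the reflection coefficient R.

R = 0.955

E < U: inside the barrier ψ ∝ e^{±κx} with κ = √(2m(U − E))/ℏ = 2.307.
κw = 2.041, sinh(κw) = 3.785.
Matching ψ, ψ′ at both faces gives T = [1 + U² sinh²(κw) / (4E(U − E))]⁻¹ = 1/22.26 = 0.0449.
R = 1 − T = 0.955.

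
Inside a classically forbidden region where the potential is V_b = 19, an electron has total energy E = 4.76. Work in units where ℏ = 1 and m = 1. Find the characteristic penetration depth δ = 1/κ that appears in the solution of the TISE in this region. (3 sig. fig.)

Since E < V_b the TISE in this region is ψ'' = κ²ψ with κ = √(2m(V_b − E))/ℏ.
κ = √(2 × 1 × 14.24) = 5.337. The penetration depth is δ = 1/κ = 0.187.

δ = 0.187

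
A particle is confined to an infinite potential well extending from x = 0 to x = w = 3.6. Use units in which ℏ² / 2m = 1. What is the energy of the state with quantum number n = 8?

E = 48.7

The infinite-well eigenfunctions ψ_n = √(2/w) sin(nπx/w) vanish at both walls, giving E_n = n²π²ℏ²/(2mw²).
E_8 = 8² × π² / (2 × 0.5 × 3.6²) = 48.74.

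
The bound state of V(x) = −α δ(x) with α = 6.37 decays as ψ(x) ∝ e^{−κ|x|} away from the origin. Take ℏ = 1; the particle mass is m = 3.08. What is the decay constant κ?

κ = 19.6

Integrating the TISE across x = 0 gives the cusp condition ψ'(0⁺) − ψ'(0⁻) = −(2mα/ℏ²)ψ(0).
With ψ ∝ e^{−κ|x|} this yields −2κ = −2mα/ℏ², so κ = mα/ℏ² = 19.62.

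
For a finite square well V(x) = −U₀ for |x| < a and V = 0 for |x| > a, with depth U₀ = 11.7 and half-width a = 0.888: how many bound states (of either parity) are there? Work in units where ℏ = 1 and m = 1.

N = 3

Define the well-strength parameter z₀ = (a/ℏ)√(2mU₀) = 0.888 × √(2·1·11.7) = 4.296.
A new bound state (alternating even/odd) appears each time z₀ passes a multiple of π/2, so N = ⌊2z₀/π⌋ + 1 = ⌊2.735⌋ + 1 = 3.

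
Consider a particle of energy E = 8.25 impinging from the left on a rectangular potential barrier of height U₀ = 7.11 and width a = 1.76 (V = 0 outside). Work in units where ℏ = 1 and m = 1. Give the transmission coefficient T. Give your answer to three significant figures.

T = 0.775

E > U₀: inside the barrier k₂ = √(2m(E − U₀))/ℏ = 1.510, k₂a = 2.658.
T = [1 + U₀² sin²(k₂a) / (4E(E − U₀))]⁻¹ = 1/1.291 = 0.775.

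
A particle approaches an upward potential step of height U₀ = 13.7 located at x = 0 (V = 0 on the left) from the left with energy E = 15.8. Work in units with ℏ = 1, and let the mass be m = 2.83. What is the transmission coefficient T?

On each side the TISE gives plane waves with k = √(2m(E − V))/ℏ: k₁ = √(2·2.83·15.8) = 9.457, k₂ = √(2·2.83·2.1) = 3.448.
Matching ψ and ψ′ at x = 0 gives r = (k₁ − k₂)/(k₁ + k₂), so R = r² = 0.2168 and T = 1 − R = 0.7832.

T = 0.783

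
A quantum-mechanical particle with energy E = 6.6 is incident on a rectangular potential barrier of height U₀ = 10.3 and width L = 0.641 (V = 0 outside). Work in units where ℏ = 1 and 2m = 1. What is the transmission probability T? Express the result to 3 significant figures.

Since E < U₀ the interior solution is evanescent with decay constant κ = √(2m(U₀ − E))/ℏ = 1.924.
κL = 1.233, sinh(κL) = 1.570.
The exact tunnelling result is T⁻¹ = 1 + U₀² sinh²(κL) / [4E(U₀ − E)] = 3.677, so T = 0.272.

T = 0.272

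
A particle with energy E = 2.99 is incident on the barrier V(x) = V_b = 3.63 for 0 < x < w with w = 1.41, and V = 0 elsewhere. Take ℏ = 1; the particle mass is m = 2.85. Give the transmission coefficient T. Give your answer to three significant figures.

T = 0.0106

E < V_b: inside the barrier ψ ∝ e^{±κx} with κ = √(2m(V_b − E))/ℏ = 1.910.
κw = 2.693, sinh(κw) = 7.355.
Matching ψ, ψ′ at both faces gives T = [1 + V_b² sinh²(κw) / (4E(V_b − E))]⁻¹ = 1/94.12 = 0.0106.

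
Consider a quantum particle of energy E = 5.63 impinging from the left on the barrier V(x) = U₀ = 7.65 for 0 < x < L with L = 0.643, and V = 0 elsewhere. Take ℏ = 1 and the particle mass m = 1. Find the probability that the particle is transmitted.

E < U₀: inside the barrier ψ ∝ e^{±κx} with κ = √(2m(U₀ − E))/ℏ = 2.010.
κL = 1.292, sinh(κL) = 1.683.
Matching ψ, ψ′ at both faces gives T = [1 + U₀² sinh²(κL) / (4E(U₀ − E))]⁻¹ = 1/4.646 = 0.215.

T = 0.215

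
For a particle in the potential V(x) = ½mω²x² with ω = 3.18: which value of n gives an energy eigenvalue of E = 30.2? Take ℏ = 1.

E_n = ℏω(n + ½) ⇒ n = E/(ℏω) − ½ = 30.2/3.18 − 0.5 = 8.997 → n = 9.

n = 9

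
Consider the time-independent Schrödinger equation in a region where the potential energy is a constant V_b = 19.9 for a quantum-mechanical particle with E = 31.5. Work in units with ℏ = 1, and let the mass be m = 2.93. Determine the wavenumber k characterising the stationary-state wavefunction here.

k = 8.24

With E > V_b the solution is oscillatory, ψ ∝ e^{±ikx} with k = √(2m(E − V_b))/ℏ.
k = √(2 × 2.93 × 11.6) = 8.245.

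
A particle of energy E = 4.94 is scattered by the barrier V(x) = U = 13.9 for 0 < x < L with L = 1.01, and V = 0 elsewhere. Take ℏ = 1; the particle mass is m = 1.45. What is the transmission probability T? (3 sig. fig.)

T = 0.000124

Since E < U the interior solution is evanescent with decay constant κ = √(2m(U − E))/ℏ = 5.097.
κL = 5.148, sinh(κL) = 86.08.
Matching ψ, ψ′ at both faces gives T = [1 + U² sinh²(κL) / (4E(U − E))]⁻¹ = 1/8087 = 0.000124.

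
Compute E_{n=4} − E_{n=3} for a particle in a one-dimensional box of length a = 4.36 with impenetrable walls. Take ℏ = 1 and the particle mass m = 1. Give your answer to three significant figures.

ΔE = 1.82

E_n = n²π²ℏ²/(2ma²), so ΔE = (4² − 3²) π²ℏ²/(2ma²).
ΔE = 7 × π² / (2 × 1 × 4.36²) = 1.817.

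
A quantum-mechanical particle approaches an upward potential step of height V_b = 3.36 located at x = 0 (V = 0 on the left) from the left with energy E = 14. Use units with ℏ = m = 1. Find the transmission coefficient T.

T = 0.995

The wavenumbers are k₁ = √(2mE)/ℏ = 5.292 on the left and k₂ = √(2m(E − V_b))/ℏ = 4.613 on the right.
Matching ψ and ψ′ at x = 0 gives r = (k₁ − k₂)/(k₁ + k₂), so R = r² = 0.004692 and T = 1 − R = 0.9953.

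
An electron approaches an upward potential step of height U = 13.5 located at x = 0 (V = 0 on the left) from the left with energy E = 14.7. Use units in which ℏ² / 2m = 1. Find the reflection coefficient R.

R = 0.309

On each side the TISE gives plane waves with k = √(2m(E − V))/ℏ: k₁ = √(2·½·14.7) = 3.834, k₂ = √(2·½·1.2) = 1.095.
Matching ψ and ψ′ at x = 0 gives r = (k₁ − k₂)/(k₁ + k₂), so R = r² = 0.3086 and T = 1 − R = 0.6914.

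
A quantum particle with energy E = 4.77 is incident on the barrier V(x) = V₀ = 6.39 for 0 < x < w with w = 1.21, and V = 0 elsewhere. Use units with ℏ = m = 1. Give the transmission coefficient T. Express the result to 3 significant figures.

T = 0.0383

E < V₀: inside the barrier ψ ∝ e^{±κx} with κ = √(2m(V₀ − E))/ℏ = 1.800.
κw = 2.178, sinh(κw) = 4.358.
Matching ψ, ψ′ at both faces gives T = [1 + V₀² sinh²(κw) / (4E(V₀ − E))]⁻¹ = 1/26.09 = 0.0383.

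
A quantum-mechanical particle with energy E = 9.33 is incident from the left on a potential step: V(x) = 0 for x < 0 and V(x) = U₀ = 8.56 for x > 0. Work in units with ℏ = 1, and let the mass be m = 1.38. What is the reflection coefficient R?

R = 0.307

On each side the TISE gives plane waves with k = √(2m(E − V))/ℏ: k₁ = √(2·1.38·9.33) = 5.075, k₂ = √(2·1.38·0.77) = 1.458.
Continuity of ψ and ψ′ at the step yields the reflection amplitude r = (k₁ − k₂)/(k₁ + k₂) = 0.5537; thus R = |r|² = 0.3065, T = 0.6935.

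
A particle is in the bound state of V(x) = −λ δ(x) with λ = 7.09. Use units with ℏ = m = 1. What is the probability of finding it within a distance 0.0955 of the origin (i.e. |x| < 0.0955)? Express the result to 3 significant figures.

P = 0.742

The normalised bound state is ψ = √κ e^{−κ|x|} with κ = mλ/ℏ² = 7.090.
P(|x| < d) = ∫_{−d}^{d} κ e^{−2κ|x|} dx = 1 − e^{−2κd} = 1 − e^{−1.354} = 0.7418.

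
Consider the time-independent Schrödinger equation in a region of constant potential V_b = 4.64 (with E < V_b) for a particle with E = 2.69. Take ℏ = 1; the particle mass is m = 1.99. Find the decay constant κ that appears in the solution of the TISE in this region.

κ = 2.79

Since E < V_b the TISE in this region is ψ'' = κ²ψ with κ = √(2m(V_b − E))/ℏ.
κ = √(2 × 1.99 × 1.95) = 2.786.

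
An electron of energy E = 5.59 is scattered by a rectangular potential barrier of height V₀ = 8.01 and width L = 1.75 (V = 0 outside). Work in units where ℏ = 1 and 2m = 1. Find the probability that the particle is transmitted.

E < V₀: inside the barrier ψ ∝ e^{±κx} with κ = √(2m(V₀ − E))/ℏ = 1.556.
κL = 2.722, sinh(κL) = 7.575.
The exact tunnelling result is T⁻¹ = 1 + V₀² sinh²(κL) / [4E(V₀ − E)] = 69.04, so T = 0.0145.

T = 0.0145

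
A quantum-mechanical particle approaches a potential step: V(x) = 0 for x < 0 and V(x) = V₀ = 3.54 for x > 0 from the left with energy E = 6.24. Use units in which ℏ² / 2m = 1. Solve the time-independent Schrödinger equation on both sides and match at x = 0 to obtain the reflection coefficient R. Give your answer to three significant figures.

R = 0.0426

On each side the TISE gives plane waves with k = √(2m(E − V))/ℏ: k₁ = √(2·½·6.24) = 2.498, k₂ = √(2·½·2.7) = 1.643.
Continuity of ψ and ψ′ at the step yields the reflection amplitude r = (k₁ − k₂)/(k₁ + k₂) = 0.2064; thus R = |r|² = 0.04261, T = 0.9574.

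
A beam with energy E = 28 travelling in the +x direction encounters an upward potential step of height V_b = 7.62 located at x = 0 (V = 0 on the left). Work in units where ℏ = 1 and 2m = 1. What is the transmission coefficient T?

T = 0.994

On each side the TISE gives plane waves with k = √(2m(E − V))/ℏ: k₁ = √(2·½·28) = 5.292, k₂ = √(2·½·20.38) = 4.514.
Matching ψ and ψ′ at x = 0 gives r = (k₁ − k₂)/(k₁ + k₂), so R = r² = 0.006280 and T = 1 − R = 0.9937.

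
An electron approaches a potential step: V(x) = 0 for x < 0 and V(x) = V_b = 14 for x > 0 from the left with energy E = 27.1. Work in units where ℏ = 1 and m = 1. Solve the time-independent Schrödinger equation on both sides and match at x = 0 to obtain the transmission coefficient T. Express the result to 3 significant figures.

The wavenumbers are k₁ = √(2mE)/ℏ = 7.362 on the left and k₂ = √(2m(E − V_b))/ℏ = 5.119 on the right.
Matching ψ and ψ′ at x = 0 gives r = (k₁ − k₂)/(k₁ + k₂), so R = r² = 0.03231 and T = 1 − R = 0.9677.

T = 0.968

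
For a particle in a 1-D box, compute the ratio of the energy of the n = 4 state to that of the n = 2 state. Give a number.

Since E_n ∝ n², the ratio is (4/2)² = 4.

4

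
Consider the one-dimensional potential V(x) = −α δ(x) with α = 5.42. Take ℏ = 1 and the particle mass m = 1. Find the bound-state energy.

The bound state is ψ(x) = √κ e^{−κ|x|}. The derivative jump ψ'(0⁺) − ψ'(0⁻) = −(2mα/ℏ²)ψ(0) fixes κ = mα/ℏ² = 5.420.
Then E = −ℏ²κ²/(2m) = −mα²/(2ℏ²) = -14.69.

E = -14.7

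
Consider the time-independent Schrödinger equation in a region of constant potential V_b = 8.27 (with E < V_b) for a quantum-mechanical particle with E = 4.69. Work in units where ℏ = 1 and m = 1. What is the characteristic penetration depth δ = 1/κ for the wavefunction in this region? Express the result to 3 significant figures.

δ = 0.374

Since E < V_b the TISE in this region is ψ'' = κ²ψ with κ = √(2m(V_b − E))/ℏ.
κ = √(2 × 1 × 3.58) = 2.676. The penetration depth is δ = 1/κ = 0.374.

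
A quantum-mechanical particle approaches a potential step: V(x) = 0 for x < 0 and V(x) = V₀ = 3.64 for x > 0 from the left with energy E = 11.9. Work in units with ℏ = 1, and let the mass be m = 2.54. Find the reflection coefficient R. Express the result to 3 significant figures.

R = 0.00829

The wavenumbers are k₁ = √(2mE)/ℏ = 7.775 on the left and k₂ = √(2m(E − V₀))/ℏ = 6.478 on the right.
Continuity of ψ and ψ′ at the step yields the reflection amplitude r = (k₁ − k₂)/(k₁ + k₂) = 0.09103; thus R = |r|² = 0.008286, T = 0.9917.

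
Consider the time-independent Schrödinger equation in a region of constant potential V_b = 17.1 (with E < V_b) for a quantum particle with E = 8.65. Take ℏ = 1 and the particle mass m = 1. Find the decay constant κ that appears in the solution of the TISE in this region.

Since E < V_b the TISE in this region is ψ'' = κ²ψ with κ = √(2m(V_b − E))/ℏ.
κ = √(2 × 1 × 8.45) = 4.111.

κ = 4.11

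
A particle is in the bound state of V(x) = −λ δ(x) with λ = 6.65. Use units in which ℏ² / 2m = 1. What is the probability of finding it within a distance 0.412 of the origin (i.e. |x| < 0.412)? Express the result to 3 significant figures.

P = 0.935

The normalised bound state is ψ = √κ e^{−κ|x|} with κ = mλ/ℏ² = 3.325.
P(|x| < d) = ∫_{−d}^{d} κ e^{−2κ|x|} dx = 1 − e^{−2κd} = 1 − e^{−2.740} = 0.9354.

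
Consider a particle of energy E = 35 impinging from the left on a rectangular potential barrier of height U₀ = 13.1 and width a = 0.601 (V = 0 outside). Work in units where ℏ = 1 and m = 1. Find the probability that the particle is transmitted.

T = 0.970

Above the barrier the interior wavenumber is k₂ = √(2m(E − U₀))/ℏ = 6.618, giving phase k₂a = 3.978.
Matching at both interfaces gives T⁻¹ = 1 + U₀² sin²(k₂a) / [4E(E − U₀)] = 1.031, hence T = 0.970.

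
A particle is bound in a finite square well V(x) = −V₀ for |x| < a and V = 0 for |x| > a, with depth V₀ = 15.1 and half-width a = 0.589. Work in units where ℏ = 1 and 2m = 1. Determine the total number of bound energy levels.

N = 2

Define the well-strength parameter z₀ = (a/ℏ)√(2mV₀) = 0.589 × √(2·0.5·15.1) = 2.289.
The even/odd transcendental equations gain one root per π/2 in z₀, giving N = 1 + ⌊2z₀/π⌋ = 1 + ⌊1.457⌋ = 2.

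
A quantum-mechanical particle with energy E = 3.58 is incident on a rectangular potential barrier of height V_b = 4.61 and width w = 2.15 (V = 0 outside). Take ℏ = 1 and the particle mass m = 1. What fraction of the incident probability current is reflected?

E < V_b: inside the barrier ψ ∝ e^{±κx} with κ = √(2m(V_b − E))/ℏ = 1.435.
κw = 3.086, sinh(κw) = 10.92.
The exact tunnelling result is T⁻¹ = 1 + V_b² sinh²(κw) / [4E(V_b − E)] = 172.8, so T = 0.00579.
R = 1 − T = 0.994.

R = 0.994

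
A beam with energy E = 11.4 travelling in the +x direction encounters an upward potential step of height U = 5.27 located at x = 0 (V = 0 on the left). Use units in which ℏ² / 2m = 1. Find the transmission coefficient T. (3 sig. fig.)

T = 0.976

The wavenumbers are k₁ = √(2mE)/ℏ = 3.376 on the left and k₂ = √(2m(E − U))/ℏ = 2.476 on the right.
Matching ψ and ψ′ at x = 0 gives r = (k₁ − k₂)/(k₁ + k₂), so R = r² = 0.02368 and T = 1 − R = 0.9763.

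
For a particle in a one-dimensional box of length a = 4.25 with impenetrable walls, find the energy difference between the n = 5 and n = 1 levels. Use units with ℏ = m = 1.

ΔE = 6.56

E_n = n²π²ℏ²/(2ma²), so ΔE = (5² − 1²) π²ℏ²/(2ma²).
ΔE = 24 × π² / (2 × 1 × 4.25²) = 6.557.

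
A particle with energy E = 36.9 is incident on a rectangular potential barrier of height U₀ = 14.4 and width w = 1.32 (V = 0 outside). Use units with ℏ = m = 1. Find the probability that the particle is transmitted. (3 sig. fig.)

Above the barrier the interior wavenumber is k₂ = √(2m(E − U₀))/ℏ = 6.708, giving phase k₂w = 8.855.
T = [1 + U₀² sin²(k₂w) / (4E(E − U₀))]⁻¹ = 1/1.018 = 0.982.

T = 0.982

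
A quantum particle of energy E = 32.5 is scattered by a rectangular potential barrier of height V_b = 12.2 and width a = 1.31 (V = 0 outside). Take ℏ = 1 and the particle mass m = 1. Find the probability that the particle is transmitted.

T = 0.958

Above the barrier the interior wavenumber is k₂ = √(2m(E − V_b))/ℏ = 6.372, giving phase k₂a = 8.347.
T = [1 + V_b² sin²(k₂a) / (4E(E − V_b))]⁻¹ = 1/1.044 = 0.958.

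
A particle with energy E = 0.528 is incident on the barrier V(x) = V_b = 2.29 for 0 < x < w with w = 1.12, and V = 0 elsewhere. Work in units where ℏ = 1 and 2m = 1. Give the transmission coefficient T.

T = 0.139

E < V_b: inside the barrier ψ ∝ e^{±κx} with κ = √(2m(V_b − E))/ℏ = 1.327.
κw = 1.487, sinh(κw) = 2.098.
The exact tunnelling result is T⁻¹ = 1 + V_b² sinh²(κw) / [4E(V_b − E)] = 7.204, so T = 0.139.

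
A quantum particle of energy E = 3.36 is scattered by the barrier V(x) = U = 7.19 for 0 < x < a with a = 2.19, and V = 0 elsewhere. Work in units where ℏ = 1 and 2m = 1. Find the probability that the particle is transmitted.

T = 0.000754

Since E < U the interior solution is evanescent with decay constant κ = √(2m(U − E))/ℏ = 1.957.
κa = 4.286, sinh(κa) = 36.33.
Matching ψ, ψ′ at both faces gives T = [1 + U² sinh²(κa) / (4E(U − E))]⁻¹ = 1/1326 = 0.000754.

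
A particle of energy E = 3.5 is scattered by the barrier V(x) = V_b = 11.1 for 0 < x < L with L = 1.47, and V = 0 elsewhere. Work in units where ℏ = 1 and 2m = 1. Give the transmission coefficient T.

Since E < V_b the interior solution is evanescent with decay constant κ = √(2m(V_b − E))/ℏ = 2.757.
κL = 4.053, sinh(κL) = 28.76.
The exact tunnelling result is T⁻¹ = 1 + V_b² sinh²(κL) / [4E(V_b − E)] = 959.0, so T = 0.00104.

T = 0.00104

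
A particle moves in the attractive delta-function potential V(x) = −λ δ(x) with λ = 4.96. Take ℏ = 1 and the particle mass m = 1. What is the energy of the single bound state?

E = -12.3

For x ≠ 0 the bound state is ψ ∝ e^{−κ|x|}; integrating the TISE across the delta gives the cusp condition 2κ = 2mλ/ℏ², so κ = 4.960.
Then E = −ℏ²κ²/(2m) = −mλ²/(2ℏ²) = -12.30.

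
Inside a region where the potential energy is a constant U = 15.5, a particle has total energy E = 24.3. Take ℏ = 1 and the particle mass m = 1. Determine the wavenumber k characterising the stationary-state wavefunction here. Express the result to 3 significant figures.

k = 4.20

With E > U the solution is oscillatory, ψ ∝ e^{±ikx} with k = √(2m(E − U))/ℏ.
k = √(2 × 1 × 8.8) = 4.195.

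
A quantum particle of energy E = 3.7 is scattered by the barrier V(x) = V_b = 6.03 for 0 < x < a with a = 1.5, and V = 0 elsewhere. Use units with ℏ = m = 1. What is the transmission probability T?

T = 0.00583

Since E < V_b the interior solution is evanescent with decay constant κ = √(2m(V_b − E))/ℏ = 2.159.
κa = 3.238, sinh(κa) = 12.72.
The exact tunnelling result is T⁻¹ = 1 + V_b² sinh²(κa) / [4E(V_b − E)] = 171.7, so T = 0.00583.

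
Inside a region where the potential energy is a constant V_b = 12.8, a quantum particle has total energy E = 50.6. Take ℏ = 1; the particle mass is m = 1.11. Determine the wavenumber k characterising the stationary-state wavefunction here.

With E > V_b the solution is oscillatory, ψ ∝ e^{±ikx} with k = √(2m(E − V_b))/ℏ.
k = √(2 × 1.11 × 37.8) = 9.161.

k = 9.16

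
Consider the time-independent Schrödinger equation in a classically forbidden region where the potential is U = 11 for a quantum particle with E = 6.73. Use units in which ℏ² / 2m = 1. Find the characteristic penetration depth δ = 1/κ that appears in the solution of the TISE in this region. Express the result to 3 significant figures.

δ = 0.484

Since E < U the TISE in this region is ψ'' = κ²ψ with κ = √(2m(U − E))/ℏ.
κ = √(2 × 0.5 × 4.27) = 2.066. The penetration depth is δ = 1/κ = 0.484.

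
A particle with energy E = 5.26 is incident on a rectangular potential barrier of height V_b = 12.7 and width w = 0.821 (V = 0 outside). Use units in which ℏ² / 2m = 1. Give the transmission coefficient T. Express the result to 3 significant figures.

Since E < V_b the interior solution is evanescent with decay constant κ = √(2m(V_b − E))/ℏ = 2.728.
κw = 2.239, sinh(κw) = 4.641.
Matching ψ, ψ′ at both faces gives T = [1 + V_b² sinh²(κw) / (4E(V_b − E))]⁻¹ = 1/23.19 = 0.0431.

T = 0.0431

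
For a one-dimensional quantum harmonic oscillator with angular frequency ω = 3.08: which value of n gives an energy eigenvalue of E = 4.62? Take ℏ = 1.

n = 1

Invert E_n = (n + ½)ℏω: n = E/ℏω − ½ = 1.000, so n = 1.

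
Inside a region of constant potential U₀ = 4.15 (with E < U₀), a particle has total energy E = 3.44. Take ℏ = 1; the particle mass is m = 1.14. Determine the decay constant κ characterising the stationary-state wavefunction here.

Since E < U₀ the TISE in this region is ψ'' = κ²ψ with κ = √(2m(U₀ − E))/ℏ.
κ = √(2 × 1.14 × 0.71) = 1.272.

κ = 1.27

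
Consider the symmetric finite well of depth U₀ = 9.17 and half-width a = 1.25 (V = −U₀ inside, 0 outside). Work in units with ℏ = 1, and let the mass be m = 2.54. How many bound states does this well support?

N = 6

The dimensionless depth is z₀ = a√(2mU₀)/ℏ = 1.25 × √(46.58) = 8.532.
A new bound state (alternating even/odd) appears each time z₀ passes a multiple of π/2, so N = ⌊2z₀/π⌋ + 1 = ⌊5.431⌋ + 1 = 6.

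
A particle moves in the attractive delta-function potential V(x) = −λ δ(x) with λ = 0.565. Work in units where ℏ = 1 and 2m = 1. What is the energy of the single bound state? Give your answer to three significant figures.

The bound state is ψ(x) = √κ e^{−κ|x|}. The derivative jump ψ'(0⁺) − ψ'(0⁻) = −(2mλ/ℏ²)ψ(0) fixes κ = mλ/ℏ² = 0.2825.
Then E = −ℏ²κ²/(2m) = −mλ²/(2ℏ²) = -0.07981.

E = -0.0798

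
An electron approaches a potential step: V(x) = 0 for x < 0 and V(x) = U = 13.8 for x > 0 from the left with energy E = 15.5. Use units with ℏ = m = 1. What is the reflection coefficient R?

On each side the TISE gives plane waves with k = √(2m(E − V))/ℏ: k₁ = √(2·1·15.5) = 5.568, k₂ = √(2·1·1.7) = 1.844.
Continuity of ψ and ψ′ at the step yields the reflection amplitude r = (k₁ − k₂)/(k₁ + k₂) = 0.5024; thus R = |r|² = 0.2524, T = 0.7476.

R = 0.252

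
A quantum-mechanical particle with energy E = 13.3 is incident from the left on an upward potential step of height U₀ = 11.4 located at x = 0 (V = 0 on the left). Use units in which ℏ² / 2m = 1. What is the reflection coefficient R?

R = 0.204

The wavenumbers are k₁ = √(2mE)/ℏ = 3.647 on the left and k₂ = √(2m(E − U₀))/ℏ = 1.378 on the right.
Matching ψ and ψ′ at x = 0 gives r = (k₁ − k₂)/(k₁ + k₂), so R = r² = 0.2038 and T = 1 − R = 0.7962.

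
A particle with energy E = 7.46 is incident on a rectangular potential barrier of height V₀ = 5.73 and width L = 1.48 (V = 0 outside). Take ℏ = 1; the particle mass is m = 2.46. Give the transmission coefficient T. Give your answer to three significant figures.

T = 0.648

Above the barrier the interior wavenumber is k₂ = √(2m(E − V₀))/ℏ = 2.917, giving phase k₂L = 4.318.
T = [1 + V₀² sin²(k₂L) / (4E(E − V₀))]⁻¹ = 1/1.542 = 0.648.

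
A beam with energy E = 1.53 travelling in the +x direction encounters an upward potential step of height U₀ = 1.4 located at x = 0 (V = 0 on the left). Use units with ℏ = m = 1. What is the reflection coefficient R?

The wavenumbers are k₁ = √(2mE)/ℏ = 1.749 on the left and k₂ = √(2m(E − U₀))/ℏ = 0.5099 on the right.
Continuity of ψ and ψ′ at the step yields the reflection amplitude r = (k₁ − k₂)/(k₁ + k₂) = 0.5486; thus R = |r|² = 0.3010, T = 0.6990.

R = 0.301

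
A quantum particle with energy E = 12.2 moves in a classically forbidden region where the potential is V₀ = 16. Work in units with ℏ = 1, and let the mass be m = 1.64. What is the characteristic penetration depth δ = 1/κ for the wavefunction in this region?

Since E < V₀ the TISE in this region is ψ'' = κ²ψ with κ = √(2m(V₀ − E))/ℏ.
κ = √(2 × 1.64 × 3.8) = 3.530. The penetration depth is δ = 1/κ = 0.283.

δ = 0.283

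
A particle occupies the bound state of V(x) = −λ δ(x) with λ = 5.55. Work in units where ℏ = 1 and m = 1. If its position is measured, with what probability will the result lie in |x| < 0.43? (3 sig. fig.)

P = 0.992

The normalised bound state is ψ = √κ e^{−κ|x|} with κ = mλ/ℏ² = 5.550.
P(|x| < d) = ∫_{−d}^{d} κ e^{−2κ|x|} dx = 1 − e^{−2κd} = 1 − e^{−4.773} = 0.9915.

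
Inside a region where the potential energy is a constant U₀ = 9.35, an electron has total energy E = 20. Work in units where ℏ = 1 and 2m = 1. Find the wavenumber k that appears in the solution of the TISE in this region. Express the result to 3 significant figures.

With E > U₀ the solution is oscillatory, ψ ∝ e^{±ikx} with k = √(2m(E − U₀))/ℏ.
k = √(2 × 0.5 × 10.65) = 3.263.

k = 3.26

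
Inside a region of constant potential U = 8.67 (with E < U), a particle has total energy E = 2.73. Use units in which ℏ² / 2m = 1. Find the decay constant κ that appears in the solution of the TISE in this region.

κ = 2.44

Since E < U the TISE in this region is ψ'' = κ²ψ with κ = √(2m(U − E))/ℏ.
κ = √(2 × 0.5 × 5.94) = 2.437.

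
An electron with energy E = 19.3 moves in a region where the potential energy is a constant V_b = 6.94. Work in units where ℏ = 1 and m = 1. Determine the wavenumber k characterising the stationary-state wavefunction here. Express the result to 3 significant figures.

k = 4.97

With E > V_b the solution is oscillatory, ψ ∝ e^{±ikx} with k = √(2m(E − V_b))/ℏ.
k = √(2 × 1 × 12.36) = 4.972.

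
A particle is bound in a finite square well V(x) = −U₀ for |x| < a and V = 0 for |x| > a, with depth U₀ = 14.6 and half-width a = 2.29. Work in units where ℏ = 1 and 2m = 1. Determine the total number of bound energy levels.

Define the well-strength parameter z₀ = (a/ℏ)√(2mU₀) = 2.29 × √(2·0.5·14.6) = 8.750.
A new bound state (alternating even/odd) appears each time z₀ passes a multiple of π/2, so N = ⌊2z₀/π⌋ + 1 = ⌊5.570⌋ + 1 = 6.

N = 6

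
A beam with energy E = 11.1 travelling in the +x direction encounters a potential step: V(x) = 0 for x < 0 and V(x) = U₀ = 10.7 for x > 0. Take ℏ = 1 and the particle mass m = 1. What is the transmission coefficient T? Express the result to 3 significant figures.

The wavenumbers are k₁ = √(2mE)/ℏ = 4.712 on the left and k₂ = √(2m(E − U₀))/ℏ = 0.8944 on the right.
Matching ψ and ψ′ at x = 0 gives r = (k₁ − k₂)/(k₁ + k₂), so R = r² = 0.4636 and T = 1 − R = 0.5364.

T = 0.536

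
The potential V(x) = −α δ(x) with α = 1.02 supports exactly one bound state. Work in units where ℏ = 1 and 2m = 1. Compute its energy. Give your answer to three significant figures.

For x ≠ 0 the bound state is ψ ∝ e^{−κ|x|}; integrating the TISE across the delta gives the cusp condition 2κ = 2mα/ℏ², so κ = 0.5100.
Then E = −ℏ²κ²/(2m) = −mα²/(2ℏ²) = -0.2601.

E = -0.260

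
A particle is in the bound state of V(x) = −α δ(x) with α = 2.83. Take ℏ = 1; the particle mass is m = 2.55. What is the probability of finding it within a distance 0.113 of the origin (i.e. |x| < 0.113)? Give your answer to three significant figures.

The normalised bound state is ψ = √κ e^{−κ|x|} with κ = mα/ℏ² = 7.217.
P(|x| < d) = ∫_{−d}^{d} κ e^{−2κ|x|} dx = 1 − e^{−2κd} = 1 − e^{−1.631} = 0.8043.

P = 0.804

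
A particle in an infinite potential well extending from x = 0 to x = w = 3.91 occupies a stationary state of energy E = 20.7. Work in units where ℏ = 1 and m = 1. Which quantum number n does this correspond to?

n = 8

For an infinite well E_n = n²π²ℏ²/(2mw²), so n = (w/πℏ)√(2mE).
n = (3.91/π) × √(2 × 1 × 20.7) = 8.008 → n = 8.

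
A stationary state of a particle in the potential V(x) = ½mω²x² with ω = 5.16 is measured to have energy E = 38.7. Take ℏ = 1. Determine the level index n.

n = 7

Invert E_n = (n + ½)ℏω: n = E/ℏω − ½ = 7.000, so n = 7.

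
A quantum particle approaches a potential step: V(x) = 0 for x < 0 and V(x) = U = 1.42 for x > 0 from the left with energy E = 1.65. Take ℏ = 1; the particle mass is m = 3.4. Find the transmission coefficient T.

T = 0.792

On each side the TISE gives plane waves with k = √(2m(E − V))/ℏ: k₁ = √(2·3.4·1.65) = 3.350, k₂ = √(2·3.4·0.23) = 1.251.
Matching ψ and ψ′ at x = 0 gives r = (k₁ − k₂)/(k₁ + k₂), so R = r² = 0.2082 and T = 1 − R = 0.7918.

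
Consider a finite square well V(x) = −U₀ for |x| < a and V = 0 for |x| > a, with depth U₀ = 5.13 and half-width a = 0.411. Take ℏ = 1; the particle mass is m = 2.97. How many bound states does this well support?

N = 2

Define the well-strength parameter z₀ = (a/ℏ)√(2mU₀) = 0.411 × √(2·2.97·5.13) = 2.269.
A new bound state (alternating even/odd) appears each time z₀ passes a multiple of π/2, so N = ⌊2z₀/π⌋ + 1 = ⌊1.444⌋ + 1 = 2.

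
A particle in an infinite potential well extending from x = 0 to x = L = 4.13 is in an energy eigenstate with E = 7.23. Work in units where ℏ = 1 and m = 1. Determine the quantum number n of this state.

From E_n = n²π²ℏ²/(2mL²) invert to n = √(2mL²E)/(πℏ).
n = (4.13/π) × √(2 × 1 × 7.23) = 4.999 → n = 5.

n = 5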